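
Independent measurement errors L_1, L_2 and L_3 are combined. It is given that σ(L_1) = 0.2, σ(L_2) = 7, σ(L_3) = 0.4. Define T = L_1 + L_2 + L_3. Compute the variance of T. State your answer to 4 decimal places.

Var(L_1) = 0.04, Var(L_2) = 49, Var(L_3) = 0.16
By independence, Var(T) = (1)²Var(L_1) + (1)²Var(L_2) + (1)²Var(L_3)
= (1)²·0.04 + (1)²·49 + (1)²·0.16 = 49.2

49.2000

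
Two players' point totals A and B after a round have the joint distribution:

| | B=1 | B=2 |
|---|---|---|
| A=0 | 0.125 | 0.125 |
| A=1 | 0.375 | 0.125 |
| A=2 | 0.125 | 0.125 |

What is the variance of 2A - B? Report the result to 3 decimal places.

E[A] = 1,  E[B] = 1.375,  E[AB] = 1.375
V(A) = 1.5 − (1)² = 0.5;  V(B) = 2.125 − (1.375)² = 0.234375
cov(A,B) = 1.375 − (1)(1.375) = 0
V(2A - B) = (2)²·0.5 + (-1)²·0.234375 + 2·(2)·(-1)·0 = 2.234375

2.234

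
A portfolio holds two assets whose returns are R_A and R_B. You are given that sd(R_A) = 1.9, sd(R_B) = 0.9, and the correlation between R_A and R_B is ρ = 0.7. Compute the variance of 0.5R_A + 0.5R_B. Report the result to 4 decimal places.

Var(R_A) = (1.9)² = 3.61;  Var(R_B) = (0.9)² = 0.81
Cov(R_A,R_B) = ρ·sd(R_A)·sd(R_B) = 0.7·1.9·0.9 = 1.197
Var(0.5R_A + 0.5R_B) = (0.5)²·Var(R_A) + (0.5)²·Var(R_B) + 2·(0.5)·(0.5)·Cov(R_A,R_B)
= 0.25·3.61 + 0.25·0.81 + 0.5·1.197 = 1.7035

1.7035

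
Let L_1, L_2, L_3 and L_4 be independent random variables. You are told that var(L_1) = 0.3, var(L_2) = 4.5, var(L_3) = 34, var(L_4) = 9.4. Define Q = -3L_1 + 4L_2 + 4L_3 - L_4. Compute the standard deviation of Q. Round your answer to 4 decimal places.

By independence, var(Q) = (-3)²var(L_1) + (4)²var(L_2) + (4)²var(L_3) + (-1)²var(L_4)
= (-3)²·0.3 + (4)²·4.5 + (4)²·34 + (-1)²·9.4 = 628.1
SD(Q) = √628.1 ≈ 25.0619

25.0619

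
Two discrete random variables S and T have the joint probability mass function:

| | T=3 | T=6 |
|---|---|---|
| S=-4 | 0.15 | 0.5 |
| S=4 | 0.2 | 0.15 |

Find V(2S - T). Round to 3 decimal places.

67.728

E[S] = -1.2,  E[T] = 4.95,  E[ST] = -7.8
V(S) = 16 − (-1.2)² = 14.56;  V(T) = 26.55 − (4.95)² = 2.0475
cov(S,T) = -7.8 − (-1.2)(4.95) = -1.86
V(2S - T) = (2)²·14.56 + (-1)²·2.0475 + 2·(2)·(-1)·-1.86 = 67.7275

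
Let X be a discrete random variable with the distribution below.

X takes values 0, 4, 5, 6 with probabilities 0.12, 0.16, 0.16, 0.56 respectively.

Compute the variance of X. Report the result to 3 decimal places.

3.680

E[X] = (0)(0.12) + (4)(0.16) + (5)(0.16) + (6)(0.56) = 4.8
E[X²] = (0)²(0.12) + (4)²(0.16) + (5)²(0.16) + (6)²(0.56) = 26.72
V(X) = E[X²] − (E[X])² = 26.72 − (4.8)² = 3.68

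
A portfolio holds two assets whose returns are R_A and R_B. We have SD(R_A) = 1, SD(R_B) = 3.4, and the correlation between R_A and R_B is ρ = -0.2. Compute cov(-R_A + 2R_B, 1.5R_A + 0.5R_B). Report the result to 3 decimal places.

Var(R_A) = (1)² = 1;  Var(R_B) = (3.4)² = 11.56
cov(R_A,R_B) = ρ·SD(R_A)·SD(R_B) = -0.2·1·3.4 = -0.68
cov(-R_A + 2R_B, 1.5R_A + 0.5R_B) = (-1)(1.5)Var(R_A) + (2)(0.5)Var(R_B) + [(-1)(0.5) + (2)(1.5)]cov(R_A,R_B)
= -1.5·1 + 1·11.56 + 2.5·-0.68 = 8.36

8.360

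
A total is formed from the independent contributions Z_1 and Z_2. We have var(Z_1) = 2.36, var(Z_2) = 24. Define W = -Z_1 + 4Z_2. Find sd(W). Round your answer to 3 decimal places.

By independence, var(W) = (-1)²var(Z_1) + (4)²var(Z_2)
= (-1)²·2.36 + (4)²·24 = 386.36
sd(W) = √386.36 ≈ 19.656

19.656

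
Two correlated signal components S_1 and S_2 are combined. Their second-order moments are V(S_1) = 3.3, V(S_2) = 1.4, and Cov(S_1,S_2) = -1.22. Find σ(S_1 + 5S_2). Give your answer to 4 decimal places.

5.1088

V(S_1 + 5S_2) = (1)²·V(S_1) + (5)²·V(S_2) + 2·(1)·(5)·Cov(S_1,S_2)
= 1·3.3 + 25·1.4 + 10·-1.22 = 26.1
σ(S_1 + 5S_2) = √26.1 ≈ 5.1088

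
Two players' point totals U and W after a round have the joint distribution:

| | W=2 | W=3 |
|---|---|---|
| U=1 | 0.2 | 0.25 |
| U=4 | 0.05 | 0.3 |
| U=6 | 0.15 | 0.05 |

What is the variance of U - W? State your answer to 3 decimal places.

E[U] = 3.05,  E[W] = 2.6,  E[UW] = 7.85
Var(U) = 13.25 − (3.05)² = 3.9475;  Var(W) = 7 − (2.6)² = 0.24
Cov(U,W) = 7.85 − (3.05)(2.6) = -0.08
Var(U - W) = (1)²·3.9475 + (-1)²·0.24 + 2·(1)·(-1)·-0.08 = 4.3475

4.348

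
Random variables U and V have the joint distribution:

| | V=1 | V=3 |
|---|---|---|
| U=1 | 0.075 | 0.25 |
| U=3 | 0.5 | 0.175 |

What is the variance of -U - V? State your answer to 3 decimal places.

0.960

E[U] = 2.35,  E[V] = 1.85,  E[UV] = 3.9
Var(U) = 6.4 − (2.35)² = 0.8775;  Var(V) = 4.4 − (1.85)² = 0.9775
Cov(U,V) = 3.9 − (2.35)(1.85) = -0.4475
Var(-U - V) = (-1)²·0.8775 + (-1)²·0.9775 + 2·(-1)·(-1)·-0.4475 = 0.96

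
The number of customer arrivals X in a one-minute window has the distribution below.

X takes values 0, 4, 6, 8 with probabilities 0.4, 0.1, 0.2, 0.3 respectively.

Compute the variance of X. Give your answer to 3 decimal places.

12.000

E[X] = (0)(0.4) + (4)(0.1) + (6)(0.2) + (8)(0.3) = 4
E[X²] = (0)²(0.4) + (4)²(0.1) + (6)²(0.2) + (8)²(0.3) = 28
var(X) = E[X²] − (E[X])² = 28 − (4)² = 12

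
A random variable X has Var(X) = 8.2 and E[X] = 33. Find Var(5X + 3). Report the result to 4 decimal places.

205.0000

Var(5X + 3) = (5)²·Var(X) = 25·8.2 = 205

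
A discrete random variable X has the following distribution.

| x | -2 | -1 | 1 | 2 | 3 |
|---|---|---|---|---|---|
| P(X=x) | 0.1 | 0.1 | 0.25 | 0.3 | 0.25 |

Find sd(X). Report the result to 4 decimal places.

1.5843

E[X] = (-2)(0.1) + (-1)(0.1) + (1)(0.25) + (2)(0.3) + (3)(0.25) = 1.3
E[X²] = (-2)²(0.1) + (-1)²(0.1) + (1)²(0.25) + (2)²(0.3) + (3)²(0.25) = 4.2
var(X) = E[X²] − (E[X])² = 4.2 − (1.3)² = 2.51
sd(X) = √2.51 ≈ 1.5843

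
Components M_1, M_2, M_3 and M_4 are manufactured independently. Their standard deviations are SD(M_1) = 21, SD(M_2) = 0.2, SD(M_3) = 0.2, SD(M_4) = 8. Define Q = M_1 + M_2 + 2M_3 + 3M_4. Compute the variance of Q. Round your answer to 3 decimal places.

Var(M_1) = 441, Var(M_2) = 0.04, Var(M_3) = 0.04, Var(M_4) = 64
By independence, Var(Q) = (1)²Var(M_1) + (1)²Var(M_2) + (2)²Var(M_3) + (3)²Var(M_4)
= (1)²·441 + (1)²·0.04 + (2)²·0.04 + (3)²·64 = 1017.2

1017.200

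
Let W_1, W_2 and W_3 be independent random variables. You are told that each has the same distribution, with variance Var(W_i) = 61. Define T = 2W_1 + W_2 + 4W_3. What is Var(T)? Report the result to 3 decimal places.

1281.000

By independence, Var(T) = (2)²Var(W_1) + (1)²Var(W_2) + (4)²Var(W_3)
= (2)²·61 + (1)²·61 + (4)²·61 = 1281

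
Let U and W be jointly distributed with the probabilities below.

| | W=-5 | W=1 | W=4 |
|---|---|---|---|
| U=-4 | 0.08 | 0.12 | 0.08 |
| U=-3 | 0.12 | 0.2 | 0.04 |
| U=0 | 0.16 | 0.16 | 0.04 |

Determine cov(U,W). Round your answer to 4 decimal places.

-0.9360

E[U] = -2.2,  E[W] = -0.68
E[UW] = 0.56
cov(U,W) = E[UW] − E[U]E[W] = 0.56 − (-2.2)(-0.68) = -0.936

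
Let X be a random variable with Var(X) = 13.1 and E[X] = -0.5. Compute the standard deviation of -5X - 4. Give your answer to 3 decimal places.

18.097

Var(-5X - 4) = (-5)²·13.1 = 327.5
SD(-5X - 4) = √327.5 ≈ 18.097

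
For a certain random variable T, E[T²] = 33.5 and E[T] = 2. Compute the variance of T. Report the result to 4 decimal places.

Var(T) = 33.5 − (2)² = 29.5

29.5000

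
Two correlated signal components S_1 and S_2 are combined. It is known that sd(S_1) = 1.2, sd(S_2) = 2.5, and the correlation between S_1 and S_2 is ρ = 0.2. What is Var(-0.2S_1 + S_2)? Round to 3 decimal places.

6.068

Var(S_1) = (1.2)² = 1.44;  Var(S_2) = (2.5)² = 6.25
Cov(S_1,S_2) = ρ·sd(S_1)·sd(S_2) = 0.2·1.2·2.5 = 0.6
Var(-0.2S_1 + S_2) = (-0.2)²·Var(S_1) + (1)²·Var(S_2) + 2·(-0.2)·(1)·Cov(S_1,S_2)
= 0.04·1.44 + 1·6.25 + -0.4·0.6 = 6.0676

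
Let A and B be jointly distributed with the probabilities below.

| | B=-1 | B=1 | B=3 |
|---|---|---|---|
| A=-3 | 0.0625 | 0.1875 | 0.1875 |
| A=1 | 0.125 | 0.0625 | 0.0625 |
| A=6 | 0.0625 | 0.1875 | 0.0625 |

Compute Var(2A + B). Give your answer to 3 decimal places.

57.438

E[A] = 0.8125,  E[B] = 1.125,  E[AB] = -0.0625
Var(A) = 15.4375 − (0.8125)² = 14.77734375;  Var(B) = 3.5 − (1.125)² = 2.234375
Cov(A,B) = -0.0625 − (0.8125)(1.125) = -0.9765625
Var(2A + B) = (2)²·14.77734375 + (1)²·2.234375 + 2·(2)·(1)·-0.9765625 = 57.4375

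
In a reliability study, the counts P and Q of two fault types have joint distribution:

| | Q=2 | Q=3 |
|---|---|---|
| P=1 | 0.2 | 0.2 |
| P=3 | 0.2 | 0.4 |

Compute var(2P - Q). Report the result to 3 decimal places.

E[P] = 2.2,  E[Q] = 2.6,  E[PQ] = 5.8
var(P) = 5.8 − (2.2)² = 0.96;  var(Q) = 7 − (2.6)² = 0.24
Cov(P,Q) = 5.8 − (2.2)(2.6) = 0.08
var(2P - Q) = (2)²·0.96 + (-1)²·0.24 + 2·(2)·(-1)·0.08 = 3.76

3.760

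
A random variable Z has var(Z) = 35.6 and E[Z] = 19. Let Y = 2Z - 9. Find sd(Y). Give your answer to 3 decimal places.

11.933

var(2Z - 9) = (2)²·35.6 = 142.4
sd(Y) = √142.4 ≈ 11.933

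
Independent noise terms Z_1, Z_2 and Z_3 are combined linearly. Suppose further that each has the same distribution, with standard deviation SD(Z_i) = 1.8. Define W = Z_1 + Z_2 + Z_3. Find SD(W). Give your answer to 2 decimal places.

3.12

Var(Z_i) = (1.8)² = 3.24
By independence, Var(W) = (1)²Var(Z_1) + (1)²Var(Z_2) + (1)²Var(Z_3)
= (1)²·3.24 + (1)²·3.24 + (1)²·3.24 = 9.72
SD(W) = √9.72 ≈ 3.12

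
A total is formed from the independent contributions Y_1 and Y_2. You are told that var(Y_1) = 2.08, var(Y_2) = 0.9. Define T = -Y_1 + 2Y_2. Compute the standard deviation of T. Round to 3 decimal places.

2.383

By independence, var(T) = (-1)²var(Y_1) + (2)²var(Y_2)
= (-1)²·2.08 + (2)²·0.9 = 5.68
sd(T) = √5.68 ≈ 2.383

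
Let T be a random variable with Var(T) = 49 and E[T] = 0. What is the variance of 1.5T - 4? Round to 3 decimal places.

Var(1.5T - 4) = (1.5)²·Var(T) = 2.25·49 = 110.25

110.250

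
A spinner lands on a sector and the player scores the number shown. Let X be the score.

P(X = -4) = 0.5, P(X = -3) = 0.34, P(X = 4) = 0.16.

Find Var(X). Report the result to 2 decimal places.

7.96

E[X] = (-4)(0.5) + (-3)(0.34) + (4)(0.16) = -2.38
E[X²] = (-4)²(0.5) + (-3)²(0.34) + (4)²(0.16) = 13.62
Var(X) = E[X²] − (E[X])² = 13.62 − (-2.38)² = 7.9556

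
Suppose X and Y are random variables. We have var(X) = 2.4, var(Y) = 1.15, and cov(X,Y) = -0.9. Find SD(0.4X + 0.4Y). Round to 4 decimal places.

var(0.4X + 0.4Y) = (0.4)²·var(X) + (0.4)²·var(Y) + 2·(0.4)·(0.4)·cov(X,Y)
= 0.16·2.4 + 0.16·1.15 + 0.32·-0.9 = 0.28
SD(0.4X + 0.4Y) = √0.28 ≈ 0.5292

0.5292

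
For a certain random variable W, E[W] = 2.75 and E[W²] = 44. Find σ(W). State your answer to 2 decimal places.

V(W) = 44 − (2.75)² = 36.4375
σ(W) = √36.4375 ≈ 6.04

6.04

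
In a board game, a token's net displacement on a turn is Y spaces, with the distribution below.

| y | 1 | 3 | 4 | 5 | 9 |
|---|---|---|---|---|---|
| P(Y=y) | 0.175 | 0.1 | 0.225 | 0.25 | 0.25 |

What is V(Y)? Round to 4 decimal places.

E[Y] = (1)(0.175) + (3)(0.1) + (4)(0.225) + (5)(0.25) + (9)(0.25) = 4.875
E[Y²] = (1)²(0.175) + (3)²(0.1) + (4)²(0.225) + (5)²(0.25) + (9)²(0.25) = 31.175
V(Y) = E[Y²] − (E[Y])² = 31.175 − (4.875)² = 7.409375

7.4094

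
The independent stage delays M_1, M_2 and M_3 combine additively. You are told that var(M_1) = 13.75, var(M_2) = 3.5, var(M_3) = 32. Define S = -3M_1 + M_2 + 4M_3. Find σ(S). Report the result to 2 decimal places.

By independence, var(S) = (-3)²var(M_1) + (1)²var(M_2) + (4)²var(M_3)
= (-3)²·13.75 + (1)²·3.5 + (4)²·32 = 639.25
σ(S) = √639.25 ≈ 25.28

25.28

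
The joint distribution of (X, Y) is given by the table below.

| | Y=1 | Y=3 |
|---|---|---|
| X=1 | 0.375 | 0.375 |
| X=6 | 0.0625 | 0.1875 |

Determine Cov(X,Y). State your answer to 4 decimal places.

E[X] = 2.25,  E[Y] = 2.125
E[XY] = 5.25
Cov(X,Y) = E[XY] − E[X]E[Y] = 5.25 − (2.25)(2.125) = 0.46875

0.4688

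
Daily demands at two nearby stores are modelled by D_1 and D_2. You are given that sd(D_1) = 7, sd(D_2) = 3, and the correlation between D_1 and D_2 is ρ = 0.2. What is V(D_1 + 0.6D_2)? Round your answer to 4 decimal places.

57.2800

V(D_1) = (7)² = 49;  V(D_2) = (3)² = 9
Cov(D_1,D_2) = ρ·sd(D_1)·sd(D_2) = 0.2·7·3 = 4.2
V(D_1 + 0.6D_2) = (1)²·V(D_1) + (0.6)²·V(D_2) + 2·(1)·(0.6)·Cov(D_1,D_2)
= 1·49 + 0.36·9 + 1.2·4.2 = 57.28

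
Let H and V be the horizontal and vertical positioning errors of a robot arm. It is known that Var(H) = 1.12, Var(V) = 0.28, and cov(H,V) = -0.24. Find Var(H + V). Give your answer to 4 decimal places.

0.9200

Var(H + V) = (1)²·Var(H) + (1)²·Var(V) + 2·(1)·(1)·cov(H,V)
= 1·1.12 + 1·0.28 + 2·-0.24 = 0.92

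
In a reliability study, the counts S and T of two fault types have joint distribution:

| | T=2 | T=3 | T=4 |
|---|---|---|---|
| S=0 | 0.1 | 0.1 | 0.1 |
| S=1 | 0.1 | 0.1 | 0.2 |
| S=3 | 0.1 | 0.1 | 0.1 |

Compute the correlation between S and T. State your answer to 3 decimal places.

E[S] = 1.3,  E[T] = 3.1
E[ST] = 4
Cov(S,T) = E[ST] − E[S]E[T] = 4 − (1.3)(3.1) = -0.03
Var(S) = 1.41,  Var(T) = 0.69
ρ = -0.03 / √(1.41·0.69) ≈ -0.030

-0.030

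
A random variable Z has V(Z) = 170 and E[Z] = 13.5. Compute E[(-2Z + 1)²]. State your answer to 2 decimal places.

1356.00

E[-2Z + 1] = -2·13.5 + 1 = -26
V(-2Z + 1) = (-2)²·170 = 680
E[(-2Z + 1)²] = V((-2Z + 1)) + (E[(-2Z + 1)])² = 680 + (-26)² = 1356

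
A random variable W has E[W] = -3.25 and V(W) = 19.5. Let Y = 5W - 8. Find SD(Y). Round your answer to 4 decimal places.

V(5W - 8) = (5)²·19.5 = 487.5
SD(Y) = √487.5 ≈ 22.0794

22.0794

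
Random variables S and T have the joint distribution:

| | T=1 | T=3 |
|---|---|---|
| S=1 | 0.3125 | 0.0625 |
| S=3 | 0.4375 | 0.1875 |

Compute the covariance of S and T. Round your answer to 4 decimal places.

E[S] = 2.25,  E[T] = 1.5
E[ST] = 3.5
cov(S,T) = E[ST] − E[S]E[T] = 3.5 − (2.25)(1.5) = 0.125

0.1250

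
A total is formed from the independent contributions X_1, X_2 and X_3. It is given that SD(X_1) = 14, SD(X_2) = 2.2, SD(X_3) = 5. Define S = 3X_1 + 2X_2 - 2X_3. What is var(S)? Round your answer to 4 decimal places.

1883.3600

var(X_1) = 196, var(X_2) = 4.84, var(X_3) = 25
By independence, var(S) = (3)²var(X_1) + (2)²var(X_2) + (-2)²var(X_3)
= (3)²·196 + (2)²·4.84 + (-2)²·25 = 1883.36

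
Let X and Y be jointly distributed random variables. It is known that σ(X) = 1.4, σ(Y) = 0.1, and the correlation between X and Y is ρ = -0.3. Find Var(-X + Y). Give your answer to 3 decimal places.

2.054

Var(X) = (1.4)² = 1.96;  Var(Y) = (0.1)² = 0.01
cov(X,Y) = ρ·σ(X)·σ(Y) = -0.3·1.4·0.1 = -0.042
Var(-X + Y) = (-1)²·Var(X) + (1)²·Var(Y) + 2·(-1)·(1)·cov(X,Y)
= 1·1.96 + 1·0.01 + -2·-0.042 = 2.054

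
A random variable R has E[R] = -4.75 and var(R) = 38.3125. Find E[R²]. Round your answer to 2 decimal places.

E[R²] = var(R) + (E[R])² = 38.3125 + (-4.75)² = 60.875

60.88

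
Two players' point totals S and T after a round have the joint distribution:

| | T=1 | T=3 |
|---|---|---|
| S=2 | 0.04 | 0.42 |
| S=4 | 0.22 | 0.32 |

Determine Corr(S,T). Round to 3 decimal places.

-0.364

E[S] = 3.08,  E[T] = 2.48
E[ST] = 7.32
cov(S,T) = E[ST] − E[S]E[T] = 7.32 − (3.08)(2.48) = -0.3184
V(S) = 0.9936,  V(T) = 0.7696
ρ = -0.3184 / √(0.9936·0.7696) ≈ -0.364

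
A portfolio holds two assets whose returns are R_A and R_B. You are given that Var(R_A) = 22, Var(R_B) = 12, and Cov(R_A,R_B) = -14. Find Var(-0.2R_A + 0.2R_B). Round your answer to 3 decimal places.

Var(-0.2R_A + 0.2R_B) = (-0.2)²·Var(R_A) + (0.2)²·Var(R_B) + 2·(-0.2)·(0.2)·Cov(R_A,R_B)
= 0.04·22 + 0.04·12 + -0.08·-14 = 2.48

2.480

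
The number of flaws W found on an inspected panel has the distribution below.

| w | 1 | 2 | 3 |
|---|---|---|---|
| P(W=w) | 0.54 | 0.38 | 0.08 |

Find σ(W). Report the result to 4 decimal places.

0.6391

E[W] = (1)(0.54) + (2)(0.38) + (3)(0.08) = 1.54
E[W²] = (1)²(0.54) + (2)²(0.38) + (3)²(0.08) = 2.78
V(W) = E[W²] − (E[W])² = 2.78 − (1.54)² = 0.4084
σ(W) = √0.4084 ≈ 0.6391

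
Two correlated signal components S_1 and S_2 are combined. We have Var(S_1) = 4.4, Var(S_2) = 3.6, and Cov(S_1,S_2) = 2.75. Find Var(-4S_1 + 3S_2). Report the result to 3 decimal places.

36.800

Var(-4S_1 + 3S_2) = (-4)²·Var(S_1) + (3)²·Var(S_2) + 2·(-4)·(3)·Cov(S_1,S_2)
= 16·4.4 + 9·3.6 + -24·2.75 = 36.8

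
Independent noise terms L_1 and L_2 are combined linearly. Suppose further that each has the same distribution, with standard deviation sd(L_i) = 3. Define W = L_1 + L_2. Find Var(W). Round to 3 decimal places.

18.000

Var(L_i) = (3)² = 9
By independence, Var(W) = (1)²Var(L_1) + (1)²Var(L_2)
= (1)²·9 + (1)²·9 = 18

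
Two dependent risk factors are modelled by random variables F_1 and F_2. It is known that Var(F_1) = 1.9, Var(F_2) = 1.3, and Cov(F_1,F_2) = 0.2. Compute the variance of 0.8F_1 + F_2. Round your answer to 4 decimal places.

Var(0.8F_1 + F_2) = (0.8)²·Var(F_1) + (1)²·Var(F_2) + 2·(0.8)·(1)·Cov(F_1,F_2)
= 0.64·1.9 + 1·1.3 + 1.6·0.2 = 2.836

2.8360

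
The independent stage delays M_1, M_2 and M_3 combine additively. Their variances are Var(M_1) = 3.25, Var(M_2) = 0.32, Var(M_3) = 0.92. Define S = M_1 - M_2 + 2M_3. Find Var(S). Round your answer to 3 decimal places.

By independence, Var(S) = (1)²Var(M_1) + (-1)²Var(M_2) + (2)²Var(M_3)
= (1)²·3.25 + (-1)²·0.32 + (2)²·0.92 = 7.25

7.250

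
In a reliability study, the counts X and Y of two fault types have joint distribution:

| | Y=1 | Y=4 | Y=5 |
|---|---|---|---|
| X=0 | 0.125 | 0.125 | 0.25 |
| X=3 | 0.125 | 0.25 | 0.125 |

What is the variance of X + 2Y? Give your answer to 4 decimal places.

11.4375

E[X] = 1.5,  E[Y] = 3.625,  E[XY] = 5.25
var(X) = 4.5 − (1.5)² = 2.25;  var(Y) = 15.625 − (3.625)² = 2.484375
Cov(X,Y) = 5.25 − (1.5)(3.625) = -0.1875
var(X + 2Y) = (1)²·2.25 + (2)²·2.484375 + 2·(1)·(2)·-0.1875 = 11.4375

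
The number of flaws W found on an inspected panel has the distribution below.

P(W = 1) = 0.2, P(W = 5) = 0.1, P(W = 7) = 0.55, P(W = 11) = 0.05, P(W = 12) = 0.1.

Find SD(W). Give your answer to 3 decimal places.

3.226

E[W] = (1)(0.2) + (5)(0.1) + (7)(0.55) + (11)(0.05) + (12)(0.1) = 6.3
E[W²] = (1)²(0.2) + (5)²(0.1) + (7)²(0.55) + (11)²(0.05) + (12)²(0.1) = 50.1
var(W) = E[W²] − (E[W])² = 50.1 − (6.3)² = 10.41
SD(W) = √10.41 ≈ 3.226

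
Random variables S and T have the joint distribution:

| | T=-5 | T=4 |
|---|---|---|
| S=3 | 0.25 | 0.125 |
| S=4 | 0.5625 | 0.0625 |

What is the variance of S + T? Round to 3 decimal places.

11.590

E[S] = 3.625,  E[T] = -3.3125,  E[ST] = -12.5
V(S) = 13.375 − (3.625)² = 0.234375;  V(T) = 23.3125 − (-3.3125)² = 12.33984375
Cov(S,T) = -12.5 − (3.625)(-3.3125) = -0.4921875
V(S + T) = (1)²·0.234375 + (1)²·12.33984375 + 2·(1)·(1)·-0.4921875 = 11.58984375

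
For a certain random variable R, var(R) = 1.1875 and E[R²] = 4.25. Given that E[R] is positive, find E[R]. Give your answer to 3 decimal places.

1.750

(E[R])² = E[R²] − var(R) = 4.25 − 1.1875 = 3.0625
E[R] = √3.0625 = 1.75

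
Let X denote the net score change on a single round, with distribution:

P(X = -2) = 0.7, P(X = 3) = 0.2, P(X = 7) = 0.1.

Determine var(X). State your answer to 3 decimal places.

9.490

E[X] = (-2)(0.7) + (3)(0.2) + (7)(0.1) = -0.1
E[X²] = (-2)²(0.7) + (3)²(0.2) + (7)²(0.1) = 9.5
var(X) = E[X²] − (E[X])² = 9.5 − (-0.1)² = 9.49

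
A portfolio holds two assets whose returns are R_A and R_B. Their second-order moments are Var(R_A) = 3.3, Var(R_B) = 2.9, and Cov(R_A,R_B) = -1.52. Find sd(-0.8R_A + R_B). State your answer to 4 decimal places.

2.7284

Var(-0.8R_A + R_B) = (-0.8)²·Var(R_A) + (1)²·Var(R_B) + 2·(-0.8)·(1)·Cov(R_A,R_B)
= 0.64·3.3 + 1·2.9 + -1.6·-1.52 = 7.444
sd(-0.8R_A + R_B) = √7.444 ≈ 2.7284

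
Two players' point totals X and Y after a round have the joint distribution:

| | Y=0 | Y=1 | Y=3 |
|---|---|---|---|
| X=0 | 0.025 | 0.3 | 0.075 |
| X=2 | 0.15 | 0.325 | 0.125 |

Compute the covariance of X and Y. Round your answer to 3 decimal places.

-0.070

E[X] = 1.2,  E[Y] = 1.225
E[XY] = 1.4
Cov(X,Y) = E[XY] − E[X]E[Y] = 1.4 − (1.2)(1.225) = -0.07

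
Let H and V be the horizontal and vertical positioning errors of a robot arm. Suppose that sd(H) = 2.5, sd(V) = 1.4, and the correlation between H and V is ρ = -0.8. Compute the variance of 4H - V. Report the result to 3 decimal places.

Var(H) = (2.5)² = 6.25;  Var(V) = (1.4)² = 1.96
Cov(H,V) = ρ·sd(H)·sd(V) = -0.8·2.5·1.4 = -2.8
Var(4H - V) = (4)²·Var(H) + (-1)²·Var(V) + 2·(4)·(-1)·Cov(H,V)
= 16·6.25 + 1·1.96 + -8·-2.8 = 124.36

124.360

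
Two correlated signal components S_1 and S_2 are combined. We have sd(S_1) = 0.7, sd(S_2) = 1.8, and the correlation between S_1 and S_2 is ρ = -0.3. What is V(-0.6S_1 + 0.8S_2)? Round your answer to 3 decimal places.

V(S_1) = (0.7)² = 0.49;  V(S_2) = (1.8)² = 3.24
Cov(S_1,S_2) = ρ·sd(S_1)·sd(S_2) = -0.3·0.7·1.8 = -0.378
V(-0.6S_1 + 0.8S_2) = (-0.6)²·V(S_1) + (0.8)²·V(S_2) + 2·(-0.6)·(0.8)·Cov(S_1,S_2)
= 0.36·0.49 + 0.64·3.24 + -0.96·-0.378 = 2.61288

2.613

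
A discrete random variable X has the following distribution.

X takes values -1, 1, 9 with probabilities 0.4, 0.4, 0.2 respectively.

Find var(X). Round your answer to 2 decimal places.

13.76

E[X] = (-1)(0.4) + (1)(0.4) + (9)(0.2) = 1.8
E[X²] = (-1)²(0.4) + (1)²(0.4) + (9)²(0.2) = 17
var(X) = E[X²] − (E[X])² = 17 − (1.8)² = 13.76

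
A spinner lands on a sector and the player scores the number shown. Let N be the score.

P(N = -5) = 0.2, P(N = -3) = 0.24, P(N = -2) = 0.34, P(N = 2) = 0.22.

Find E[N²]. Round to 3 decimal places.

9.400

E[N²] = (-5)²(0.2) + (-3)²(0.24) + (-2)²(0.34) + (2)²(0.22) = 9.4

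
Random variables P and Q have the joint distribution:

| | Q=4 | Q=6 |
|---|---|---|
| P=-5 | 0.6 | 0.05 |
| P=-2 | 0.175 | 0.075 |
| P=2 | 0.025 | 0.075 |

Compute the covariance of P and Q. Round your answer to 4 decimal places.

0.9200

E[P] = -3.55,  E[Q] = 4.4
E[PQ] = -14.7
Cov(P,Q) = E[PQ] − E[P]E[Q] = -14.7 − (-3.55)(4.4) = 0.92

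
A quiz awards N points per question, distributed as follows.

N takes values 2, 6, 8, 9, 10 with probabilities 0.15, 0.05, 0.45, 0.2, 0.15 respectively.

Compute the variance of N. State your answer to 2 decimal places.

6.15

E[N] = (2)(0.15) + (6)(0.05) + (8)(0.45) + (9)(0.2) + (10)(0.15) = 7.5
E[N²] = (2)²(0.15) + (6)²(0.05) + (8)²(0.45) + (9)²(0.2) + (10)²(0.15) = 62.4
var(N) = E[N²] − (E[N])² = 62.4 − (7.5)² = 6.15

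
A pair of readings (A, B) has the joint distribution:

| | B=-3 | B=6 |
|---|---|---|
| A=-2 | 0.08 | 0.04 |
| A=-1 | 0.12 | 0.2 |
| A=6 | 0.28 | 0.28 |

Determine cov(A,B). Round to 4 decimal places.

E[A] = 2.8,  E[B] = 1.68
E[AB] = 4.2
cov(A,B) = E[AB] − E[A]E[B] = 4.2 − (2.8)(1.68) = -0.504

-0.5040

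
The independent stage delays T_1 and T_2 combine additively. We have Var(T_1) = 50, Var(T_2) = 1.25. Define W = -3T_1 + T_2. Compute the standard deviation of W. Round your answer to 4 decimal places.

21.2426

By independence, Var(W) = (-3)²Var(T_1) + (1)²Var(T_2)
= (-3)²·50 + (1)²·1.25 = 451.25
SD(W) = √451.25 ≈ 21.2426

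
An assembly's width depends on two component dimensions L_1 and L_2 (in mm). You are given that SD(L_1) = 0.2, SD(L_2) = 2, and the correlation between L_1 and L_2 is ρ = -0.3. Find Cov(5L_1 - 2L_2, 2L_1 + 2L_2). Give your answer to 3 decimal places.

var(L_1) = (0.2)² = 0.04;  var(L_2) = (2)² = 4
Cov(L_1,L_2) = ρ·SD(L_1)·SD(L_2) = -0.3·0.2·2 = -0.12
Cov(5L_1 - 2L_2, 2L_1 + 2L_2) = (5)(2)var(L_1) + (-2)(2)var(L_2) + [(5)(2) + (-2)(2)]Cov(L_1,L_2)
= 10·0.04 + -4·4 + 6·-0.12 = -16.32

-16.320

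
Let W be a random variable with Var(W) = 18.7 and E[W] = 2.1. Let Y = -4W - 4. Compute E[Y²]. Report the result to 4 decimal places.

452.9600

E[-4W - 4] = -4·2.1 − 4 = -12.4
Var(-4W - 4) = (-4)²·18.7 = 299.2
E[Y²] = Var(Y) + (E[Y])² = 299.2 + (-12.4)² = 452.96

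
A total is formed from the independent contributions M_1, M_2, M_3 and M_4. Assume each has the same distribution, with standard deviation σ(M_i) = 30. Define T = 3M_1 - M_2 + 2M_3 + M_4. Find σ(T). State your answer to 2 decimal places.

Var(M_i) = (30)² = 900
By independence, Var(T) = (3)²Var(M_1) + (-1)²Var(M_2) + (2)²Var(M_3) + (1)²Var(M_4)
= (3)²·900 + (-1)²·900 + (2)²·900 + (1)²·900 = 13500
σ(T) = √13500 ≈ 116.19

116.19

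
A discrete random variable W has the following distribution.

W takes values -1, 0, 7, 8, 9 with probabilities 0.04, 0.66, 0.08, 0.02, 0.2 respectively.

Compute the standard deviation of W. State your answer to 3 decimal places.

3.910

E[W] = (-1)(0.04) + (0)(0.66) + (7)(0.08) + (8)(0.02) + (9)(0.2) = 2.48
E[W²] = (-1)²(0.04) + (0)²(0.66) + (7)²(0.08) + (8)²(0.02) + (9)²(0.2) = 21.44
Var(W) = E[W²] − (E[W])² = 21.44 − (2.48)² = 15.2896
σ(W) = √15.2896 ≈ 3.910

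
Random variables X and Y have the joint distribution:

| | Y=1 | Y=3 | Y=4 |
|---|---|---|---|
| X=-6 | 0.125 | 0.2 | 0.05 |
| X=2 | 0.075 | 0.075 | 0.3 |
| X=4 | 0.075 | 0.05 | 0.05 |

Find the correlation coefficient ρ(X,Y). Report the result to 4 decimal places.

E[X] = -0.65,  E[Y] = 2.85
E[XY] = -0.85
Cov(X,Y) = E[XY] − E[X]E[Y] = -0.85 − (-0.65)(2.85) = 1.0025
Var(X) = 17.6775,  Var(Y) = 1.4775
ρ = 1.0025 / √(17.6775·1.4775) ≈ 0.1962

0.1962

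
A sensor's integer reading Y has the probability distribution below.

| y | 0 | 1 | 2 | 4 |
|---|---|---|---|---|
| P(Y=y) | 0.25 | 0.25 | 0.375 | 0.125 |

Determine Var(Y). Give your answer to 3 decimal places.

1.500

E[Y] = (0)(0.25) + (1)(0.25) + (2)(0.375) + (4)(0.125) = 1.5
E[Y²] = (0)²(0.25) + (1)²(0.25) + (2)²(0.375) + (4)²(0.125) = 3.75
Var(Y) = E[Y²] − (E[Y])² = 3.75 − (1.5)² = 1.5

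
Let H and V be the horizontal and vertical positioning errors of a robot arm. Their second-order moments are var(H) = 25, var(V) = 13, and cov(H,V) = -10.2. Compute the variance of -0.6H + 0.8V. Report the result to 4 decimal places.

var(-0.6H + 0.8V) = (-0.6)²·var(H) + (0.8)²·var(V) + 2·(-0.6)·(0.8)·cov(H,V)
= 0.36·25 + 0.64·13 + -0.96·-10.2 = 27.112

27.1120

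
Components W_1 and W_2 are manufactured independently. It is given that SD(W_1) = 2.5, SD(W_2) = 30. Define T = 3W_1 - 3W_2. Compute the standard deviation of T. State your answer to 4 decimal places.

90.3120

Var(W_1) = 6.25, Var(W_2) = 900
By independence, Var(T) = (3)²Var(W_1) + (-3)²Var(W_2)
= (3)²·6.25 + (-3)²·900 = 8156.25
SD(T) = √8156.25 ≈ 90.3120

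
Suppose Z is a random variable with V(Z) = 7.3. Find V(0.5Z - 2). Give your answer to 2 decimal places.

V(0.5Z - 2) = (0.5)²·V(Z) = 0.25·7.3 = 1.825

1.83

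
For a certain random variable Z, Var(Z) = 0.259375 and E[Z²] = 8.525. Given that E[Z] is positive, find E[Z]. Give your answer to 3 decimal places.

(E[Z])² = E[Z²] − Var(Z) = 8.525 − 0.259375 = 8.265625
E[Z] = √8.265625 = 2.875

2.875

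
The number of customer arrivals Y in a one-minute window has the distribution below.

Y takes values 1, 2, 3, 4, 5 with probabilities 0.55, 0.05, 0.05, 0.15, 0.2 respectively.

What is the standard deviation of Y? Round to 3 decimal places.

E[Y] = (1)(0.55) + (2)(0.05) + (3)(0.05) + (4)(0.15) + (5)(0.2) = 2.4
E[Y²] = (1)²(0.55) + (2)²(0.05) + (3)²(0.05) + (4)²(0.15) + (5)²(0.2) = 8.6
Var(Y) = E[Y²] − (E[Y])² = 8.6 − (2.4)² = 2.84
SD(Y) = √2.84 ≈ 1.685

1.685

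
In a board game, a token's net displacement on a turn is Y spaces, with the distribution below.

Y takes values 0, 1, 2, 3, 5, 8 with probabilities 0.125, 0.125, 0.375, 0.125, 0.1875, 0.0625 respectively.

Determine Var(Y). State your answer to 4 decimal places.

E[Y] = (0)(0.125) + (1)(0.125) + (2)(0.375) + (3)(0.125) + (5)(0.1875) + (8)(0.0625) = 2.6875
E[Y²] = (0)²(0.125) + (1)²(0.125) + (2)²(0.375) + (3)²(0.125) + (5)²(0.1875) + (8)²(0.0625) = 11.4375
Var(Y) = E[Y²] − (E[Y])² = 11.4375 − (2.6875)² = 4.21484375

4.2148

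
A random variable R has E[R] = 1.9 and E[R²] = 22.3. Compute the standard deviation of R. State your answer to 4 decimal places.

var(R) = 22.3 − (1.9)² = 18.69
sd(R) = √18.69 ≈ 4.3232

4.3232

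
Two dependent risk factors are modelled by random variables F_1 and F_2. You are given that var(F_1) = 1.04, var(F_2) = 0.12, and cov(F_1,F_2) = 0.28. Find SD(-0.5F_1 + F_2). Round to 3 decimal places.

var(-0.5F_1 + F_2) = (-0.5)²·var(F_1) + (1)²·var(F_2) + 2·(-0.5)·(1)·cov(F_1,F_2)
= 0.25·1.04 + 1·0.12 + -1·0.28 = 0.1
SD(-0.5F_1 + F_2) = √0.1 ≈ 0.316

0.316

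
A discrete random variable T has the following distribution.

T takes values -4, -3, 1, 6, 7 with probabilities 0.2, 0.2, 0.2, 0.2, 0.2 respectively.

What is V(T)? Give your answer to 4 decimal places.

E[T] = (-4)(0.2) + (-3)(0.2) + (1)(0.2) + (6)(0.2) + (7)(0.2) = 1.4
E[T²] = (-4)²(0.2) + (-3)²(0.2) + (1)²(0.2) + (6)²(0.2) + (7)²(0.2) = 22.2
V(T) = E[T²] − (E[T])² = 22.2 − (1.4)² = 20.24

20.2400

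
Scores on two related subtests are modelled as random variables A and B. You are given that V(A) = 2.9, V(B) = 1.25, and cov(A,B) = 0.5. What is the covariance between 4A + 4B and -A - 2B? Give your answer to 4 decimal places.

-27.6000

cov(4A + 4B, -A - 2B) = (4)(-1)V(A) + (4)(-2)V(B) + [(4)(-2) + (4)(-1)]cov(A,B)
= -4·2.9 + -8·1.25 + -12·0.5 = -27.6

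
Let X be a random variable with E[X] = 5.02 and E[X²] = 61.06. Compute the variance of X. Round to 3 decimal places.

35.860

Var(X) = 61.06 − (5.02)² = 35.8596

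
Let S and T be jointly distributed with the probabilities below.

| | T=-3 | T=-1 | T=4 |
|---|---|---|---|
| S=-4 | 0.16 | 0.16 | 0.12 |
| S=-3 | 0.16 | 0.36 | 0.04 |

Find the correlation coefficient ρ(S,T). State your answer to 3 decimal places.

E[S] = -3.44,  E[T] = -0.84
E[ST] = 2.68
Cov(S,T) = E[ST] − E[S]E[T] = 2.68 − (-3.44)(-0.84) = -0.2096
var(S) = 0.2464,  var(T) = 5.2544
ρ = -0.2096 / √(0.2464·5.2544) ≈ -0.184

-0.184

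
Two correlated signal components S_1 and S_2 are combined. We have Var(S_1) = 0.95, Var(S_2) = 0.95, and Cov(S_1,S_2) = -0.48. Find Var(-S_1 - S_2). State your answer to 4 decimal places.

0.9400

Var(-S_1 - S_2) = (-1)²·Var(S_1) + (-1)²·Var(S_2) + 2·(-1)·(-1)·Cov(S_1,S_2)
= 1·0.95 + 1·0.95 + 2·-0.48 = 0.94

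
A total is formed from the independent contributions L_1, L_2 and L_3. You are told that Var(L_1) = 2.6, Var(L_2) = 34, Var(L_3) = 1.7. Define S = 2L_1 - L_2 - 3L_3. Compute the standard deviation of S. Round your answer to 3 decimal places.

7.727

By independence, Var(S) = (2)²Var(L_1) + (-1)²Var(L_2) + (-3)²Var(L_3)
= (2)²·2.6 + (-1)²·34 + (-3)²·1.7 = 59.7
σ(S) = √59.7 ≈ 7.727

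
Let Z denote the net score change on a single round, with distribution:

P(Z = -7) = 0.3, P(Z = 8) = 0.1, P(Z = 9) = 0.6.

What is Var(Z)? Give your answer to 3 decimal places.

52.890

E[Z] = (-7)(0.3) + (8)(0.1) + (9)(0.6) = 4.1
E[Z²] = (-7)²(0.3) + (8)²(0.1) + (9)²(0.6) = 69.7
Var(Z) = E[Z²] − (E[Z])² = 69.7 − (4.1)² = 52.89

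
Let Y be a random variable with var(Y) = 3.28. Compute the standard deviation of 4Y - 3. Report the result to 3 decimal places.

var(4Y - 3) = (4)²·3.28 = 52.48
sd(4Y - 3) = √52.48 ≈ 7.244

7.244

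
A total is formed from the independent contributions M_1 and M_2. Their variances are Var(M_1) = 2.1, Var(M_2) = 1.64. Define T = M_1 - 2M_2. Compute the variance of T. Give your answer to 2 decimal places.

By independence, Var(T) = (1)²Var(M_1) + (-2)²Var(M_2)
= (1)²·2.1 + (-2)²·1.64 = 8.66

8.66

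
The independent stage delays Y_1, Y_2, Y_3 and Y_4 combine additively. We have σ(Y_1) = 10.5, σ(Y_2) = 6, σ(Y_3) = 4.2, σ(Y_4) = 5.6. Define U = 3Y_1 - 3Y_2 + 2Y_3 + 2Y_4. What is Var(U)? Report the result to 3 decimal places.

1512.250

Var(Y_1) = 110.25, Var(Y_2) = 36, Var(Y_3) = 17.64, Var(Y_4) = 31.36
By independence, Var(U) = (3)²Var(Y_1) + (-3)²Var(Y_2) + (2)²Var(Y_3) + (2)²Var(Y_4)
= (3)²·110.25 + (-3)²·36 + (2)²·17.64 + (2)²·31.36 = 1512.25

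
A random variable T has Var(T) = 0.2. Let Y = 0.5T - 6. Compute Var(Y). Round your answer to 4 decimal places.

0.0500

Var(0.5T - 6) = (0.5)²·Var(T) = 0.25·0.2 = 0.05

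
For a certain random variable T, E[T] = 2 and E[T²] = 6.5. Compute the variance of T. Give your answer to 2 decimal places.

Var(T) = 6.5 − (2)² = 2.5

2.50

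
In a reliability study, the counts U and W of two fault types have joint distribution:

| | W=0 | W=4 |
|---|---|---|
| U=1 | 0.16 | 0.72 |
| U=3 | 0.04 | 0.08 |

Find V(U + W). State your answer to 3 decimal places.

2.726

E[U] = 1.24,  E[W] = 3.2,  E[UW] = 3.84
V(U) = 1.96 − (1.24)² = 0.4224;  V(W) = 12.8 − (3.2)² = 2.56
Cov(U,W) = 3.84 − (1.24)(3.2) = -0.128
V(U + W) = (1)²·0.4224 + (1)²·2.56 + 2·(1)·(1)·-0.128 = 2.7264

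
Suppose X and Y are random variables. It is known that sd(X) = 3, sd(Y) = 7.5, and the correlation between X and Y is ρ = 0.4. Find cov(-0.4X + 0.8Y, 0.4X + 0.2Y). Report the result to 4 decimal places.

9.7200

V(X) = (3)² = 9;  V(Y) = (7.5)² = 56.25
cov(X,Y) = ρ·sd(X)·sd(Y) = 0.4·3·7.5 = 9
cov(-0.4X + 0.8Y, 0.4X + 0.2Y) = (-0.4)(0.4)V(X) + (0.8)(0.2)V(Y) + [(-0.4)(0.2) + (0.8)(0.4)]cov(X,Y)
= -0.16·9 + 0.16·56.25 + 0.24·9 = 9.72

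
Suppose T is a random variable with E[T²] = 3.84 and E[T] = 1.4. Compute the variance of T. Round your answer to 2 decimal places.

Var(T) = 3.84 − (1.4)² = 1.88

1.88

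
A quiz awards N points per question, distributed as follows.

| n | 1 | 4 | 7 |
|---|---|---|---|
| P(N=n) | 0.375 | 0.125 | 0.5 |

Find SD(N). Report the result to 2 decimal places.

2.78

E[N] = (1)(0.375) + (4)(0.125) + (7)(0.5) = 4.375
E[N²] = (1)²(0.375) + (4)²(0.125) + (7)²(0.5) = 26.875
Var(N) = E[N²] − (E[N])² = 26.875 − (4.375)² = 7.734375
SD(N) = √7.734375 ≈ 2.78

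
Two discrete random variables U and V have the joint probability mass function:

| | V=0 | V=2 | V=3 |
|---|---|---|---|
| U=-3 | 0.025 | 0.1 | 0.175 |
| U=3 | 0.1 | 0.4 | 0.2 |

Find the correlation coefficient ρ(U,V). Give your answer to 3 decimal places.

E[U] = 1.2,  E[V] = 2.125
E[UV] = 2.025
Cov(U,V) = E[UV] − E[U]E[V] = 2.025 − (1.2)(2.125) = -0.525
Var(U) = 7.56,  Var(V) = 0.859375
ρ = -0.525 / √(7.56·0.859375) ≈ -0.206

-0.206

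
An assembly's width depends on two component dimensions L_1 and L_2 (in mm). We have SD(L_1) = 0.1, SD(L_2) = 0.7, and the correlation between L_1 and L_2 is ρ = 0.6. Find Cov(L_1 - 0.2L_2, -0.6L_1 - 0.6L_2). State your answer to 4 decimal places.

Var(L_1) = (0.1)² = 0.01;  Var(L_2) = (0.7)² = 0.49
Cov(L_1,L_2) = ρ·SD(L_1)·SD(L_2) = 0.6·0.1·0.7 = 0.042
Cov(L_1 - 0.2L_2, -0.6L_1 - 0.6L_2) = (1)(-0.6)Var(L_1) + (-0.2)(-0.6)Var(L_2) + [(1)(-0.6) + (-0.2)(-0.6)]Cov(L_1,L_2)
= -0.6·0.01 + 0.12·0.49 + -0.48·0.042 = 0.03264

0.0326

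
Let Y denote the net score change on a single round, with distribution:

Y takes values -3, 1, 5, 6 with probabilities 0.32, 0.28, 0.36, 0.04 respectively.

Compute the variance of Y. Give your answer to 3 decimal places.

11.750

E[Y] = (-3)(0.32) + (1)(0.28) + (5)(0.36) + (6)(0.04) = 1.36
E[Y²] = (-3)²(0.32) + (1)²(0.28) + (5)²(0.36) + (6)²(0.04) = 13.6
Var(Y) = E[Y²] − (E[Y])² = 13.6 − (1.36)² = 11.7504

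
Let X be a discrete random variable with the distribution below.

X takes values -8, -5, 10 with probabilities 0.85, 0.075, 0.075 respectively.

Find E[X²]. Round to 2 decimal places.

63.78

E[X²] = (-8)²(0.85) + (-5)²(0.075) + (10)²(0.075) = 63.775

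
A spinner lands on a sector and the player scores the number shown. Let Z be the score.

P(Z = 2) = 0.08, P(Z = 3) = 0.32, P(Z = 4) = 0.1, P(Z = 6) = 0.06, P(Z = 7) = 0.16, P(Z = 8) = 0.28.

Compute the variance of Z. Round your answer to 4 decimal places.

5.2624

E[Z] = (2)(0.08) + (3)(0.32) + (4)(0.1) + (6)(0.06) + (7)(0.16) + (8)(0.28) = 5.24
E[Z²] = (2)²(0.08) + (3)²(0.32) + (4)²(0.1) + (6)²(0.06) + (7)²(0.16) + (8)²(0.28) = 32.72
var(Z) = E[Z²] − (E[Z])² = 32.72 − (5.24)² = 5.2624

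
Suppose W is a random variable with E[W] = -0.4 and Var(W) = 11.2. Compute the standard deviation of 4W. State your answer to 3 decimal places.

13.387

Var(4W) = (4)²·11.2 = 179.2
σ(4W) = √179.2 ≈ 13.387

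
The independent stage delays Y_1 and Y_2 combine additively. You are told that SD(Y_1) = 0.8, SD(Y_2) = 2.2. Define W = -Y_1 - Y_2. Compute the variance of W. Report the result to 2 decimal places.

5.48

var(Y_1) = 0.64, var(Y_2) = 4.84
By independence, var(W) = (-1)²var(Y_1) + (-1)²var(Y_2)
= (-1)²·0.64 + (-1)²·4.84 = 5.48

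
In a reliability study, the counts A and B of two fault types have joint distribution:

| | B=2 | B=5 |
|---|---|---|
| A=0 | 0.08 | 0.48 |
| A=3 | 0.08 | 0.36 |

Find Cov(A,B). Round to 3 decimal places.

-0.086

E[A] = 1.32,  E[B] = 4.52
E[AB] = 5.88
Cov(A,B) = E[AB] − E[A]E[B] = 5.88 − (1.32)(4.52) = -0.0864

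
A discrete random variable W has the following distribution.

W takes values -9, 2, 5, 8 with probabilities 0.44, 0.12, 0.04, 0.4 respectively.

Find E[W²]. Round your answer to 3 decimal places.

62.720

E[W²] = (-9)²(0.44) + (2)²(0.12) + (5)²(0.04) + (8)²(0.4) = 62.72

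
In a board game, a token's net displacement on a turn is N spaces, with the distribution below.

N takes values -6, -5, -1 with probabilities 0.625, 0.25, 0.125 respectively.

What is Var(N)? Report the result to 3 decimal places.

E[N] = (-6)(0.625) + (-5)(0.25) + (-1)(0.125) = -5.125
E[N²] = (-6)²(0.625) + (-5)²(0.25) + (-1)²(0.125) = 28.875
Var(N) = E[N²] − (E[N])² = 28.875 − (-5.125)² = 2.609375

2.609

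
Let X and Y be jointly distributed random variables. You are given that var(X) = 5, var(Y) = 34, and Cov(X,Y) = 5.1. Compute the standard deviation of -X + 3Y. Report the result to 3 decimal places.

16.745

var(-X + 3Y) = (-1)²·var(X) + (3)²·var(Y) + 2·(-1)·(3)·Cov(X,Y)
= 1·5 + 9·34 + -6·5.1 = 280.4
SD(-X + 3Y) = √280.4 ≈ 16.745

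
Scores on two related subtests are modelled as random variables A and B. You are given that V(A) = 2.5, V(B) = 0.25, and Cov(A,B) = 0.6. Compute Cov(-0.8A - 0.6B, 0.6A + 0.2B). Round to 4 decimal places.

Cov(-0.8A - 0.6B, 0.6A + 0.2B) = (-0.8)(0.6)V(A) + (-0.6)(0.2)V(B) + [(-0.8)(0.2) + (-0.6)(0.6)]Cov(A,B)
= -0.48·2.5 + -0.12·0.25 + -0.52·0.6 = -1.542

-1.5420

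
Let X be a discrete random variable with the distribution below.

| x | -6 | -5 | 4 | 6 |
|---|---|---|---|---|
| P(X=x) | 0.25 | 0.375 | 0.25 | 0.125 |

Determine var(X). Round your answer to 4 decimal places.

E[X] = (-6)(0.25) + (-5)(0.375) + (4)(0.25) + (6)(0.125) = -1.625
E[X²] = (-6)²(0.25) + (-5)²(0.375) + (4)²(0.25) + (6)²(0.125) = 26.875
var(X) = E[X²] − (E[X])² = 26.875 − (-1.625)² = 24.234375

24.2344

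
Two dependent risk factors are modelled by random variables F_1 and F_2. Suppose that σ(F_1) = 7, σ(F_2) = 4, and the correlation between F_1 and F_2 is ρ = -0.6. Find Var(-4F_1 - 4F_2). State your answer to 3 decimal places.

502.400

Var(F_1) = (7)² = 49;  Var(F_2) = (4)² = 16
Cov(F_1,F_2) = ρ·σ(F_1)·σ(F_2) = -0.6·7·4 = -16.8
Var(-4F_1 - 4F_2) = (-4)²·Var(F_1) + (-4)²·Var(F_2) + 2·(-4)·(-4)·Cov(F_1,F_2)
= 16·49 + 16·16 + 32·-16.8 = 502.4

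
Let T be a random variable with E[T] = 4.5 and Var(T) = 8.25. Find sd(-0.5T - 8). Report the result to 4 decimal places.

1.4361

Var(-0.5T - 8) = (-0.5)²·8.25 = 2.0625
sd(-0.5T - 8) = √2.0625 ≈ 1.4361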